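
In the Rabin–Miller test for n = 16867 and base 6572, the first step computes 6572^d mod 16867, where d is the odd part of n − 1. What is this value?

n − 1 = 16866 = 2^1 · 8433, so s = 1 and d = 8433.
Repeated squaring mod 16867: 6572^1 ≡ 6572, 6572^2 ≡ 11664, 6572^4 ≡ 16541, 6572^8 ≡ 5074, 6572^16 ≡ 6434, 6572^32 ≡ 4738, 6572^64 ≡ 15534, 6572^128 ≡ 5854, 6572^256 ≡ 12439, 6572^512 ≡ 7730, 6572^1024 ≡ 9986, 6572^2048 ≡ 2492, 6572^4096 ≡ 3008, 6572^8192 ≡ 7352.
8433 = 8192 + 128 + 64 + 32 + 16 + 1, so 6572^8433 ≡ 7352·5854·15534·4738·6434·6572 ≡ 240 (mod 16867).

240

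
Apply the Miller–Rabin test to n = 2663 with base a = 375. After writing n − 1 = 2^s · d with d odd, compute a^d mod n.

2662

n − 1 = 2662 = 2^1 · 1331, so s = 1 and d = 1331.
Repeated squaring mod 2663: 375^1 ≡ 375, 375^2 ≡ 2149, 375^4 ≡ 559, 375^8 ≡ 910, 375^16 ≡ 2570, 375^32 ≡ 660, 375^64 ≡ 1531, 375^128 ≡ 521, 375^256 ≡ 2478, 375^512 ≡ 2269, 375^1024 ≡ 782.
1331 = 1024 + 256 + 32 + 16 + 2 + 1, so 375^1331 ≡ 782·2478·660·2570·2149·375 ≡ 2662 (mod 2663).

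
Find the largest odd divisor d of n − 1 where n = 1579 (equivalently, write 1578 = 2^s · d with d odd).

789

Halving: 1578 → 789; 789 is odd.
So 1578 = 2^1 · 789.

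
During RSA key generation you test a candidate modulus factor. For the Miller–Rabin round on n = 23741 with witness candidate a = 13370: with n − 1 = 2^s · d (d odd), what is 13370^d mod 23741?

n − 1 = 23740 = 2^2 · 5935, so s = 2 and d = 5935.
13370^5935 mod 23741 = 23740.

23740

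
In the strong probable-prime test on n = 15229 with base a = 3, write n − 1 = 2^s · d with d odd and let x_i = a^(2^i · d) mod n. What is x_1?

4024

n − 1 = 15228 = 2^2 · 3807, so s = 2 and d = 3807.
x_0 = 3^3807 mod 15229 = 2025.
x_1 = 2025^2 mod 15229 = 4024.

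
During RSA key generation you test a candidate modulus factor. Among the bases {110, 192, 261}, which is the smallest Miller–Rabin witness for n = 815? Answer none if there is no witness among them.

n − 1 = 814 = 2^1 · 407, so s = 1 and d = 407.
Base 110: x_0 = 110^407 mod 815 = 125. x_0 ∉ {1, 814} and s = 1, so 110 is a Miller–Rabin witness and 815 is composite.
Base 192: x_0 = 192^407 mod 815 = 463. x_0 ∉ {1, 814} and s = 1, so 192 is a Miller–Rabin witness and 815 is composite.
Base 261: x_0 = 261^407 mod 815 = 176. x_0 ∉ {1, 814} and s = 1, so 261 is a Miller–Rabin witness and 815 is composite.
The smallest witness among the given bases is 110.

110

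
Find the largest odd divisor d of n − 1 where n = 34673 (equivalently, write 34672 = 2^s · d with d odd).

2167

Halving: 34672 → 17336 → 8668 → 4334 → 2167; 2167 is odd.
So 34672 = 2^4 · 2167.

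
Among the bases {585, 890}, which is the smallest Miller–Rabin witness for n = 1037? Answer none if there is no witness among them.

585

n − 1 = 1036 = 2^2 · 259, so s = 2 and d = 259.
Base 585: x_0 = 585^259 mod 1037 = 751. x_0 is neither 1 nor 1036, so continue squaring. x_1 = 751^2 mod 1037 = 910. Reached i = s−1 = 1 without hitting −1: 585 is a Miller–Rabin witness and 1037 is composite.
Base 890: x_0 = 890^259 mod 1037 = 80. x_0 is neither 1 nor 1036, so continue squaring. x_1 = 80^2 mod 1037 = 178. Reached i = s−1 = 1 without hitting −1: 890 is a Miller–Rabin witness and 1037 is composite.
The smallest witness among the given bases is 585.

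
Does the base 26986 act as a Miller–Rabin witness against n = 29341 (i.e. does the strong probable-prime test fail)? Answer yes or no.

no

n − 1 = 29340 = 2^2 · 7335, so s = 2 and d = 7335.
x_0 = 26986^7335 mod 29341 = 13980.
x_0 is neither 1 nor 29340, so continue squaring.
x_1 = 13980^2 mod 29341 = 29340.
x_1 ≡ −1, so 26986 is not a witness.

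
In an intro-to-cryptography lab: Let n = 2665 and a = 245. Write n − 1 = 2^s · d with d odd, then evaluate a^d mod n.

450

n − 1 = 2664 = 2^3 · 333, so s = 3 and d = 333.
245^333 mod 2665 = 450.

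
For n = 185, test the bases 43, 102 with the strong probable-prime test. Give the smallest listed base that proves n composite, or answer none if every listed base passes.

102

n − 1 = 184 = 2^3 · 23, so s = 3 and d = 23.
Base 43: x_0 = 43^23 mod 185 = 142. x_0 is neither 1 nor 184, so continue squaring. x_1 = 142^2 mod 185 = 184. x_1 ≡ −1, so 43 is not a witness.
Base 102: x_0 = 102^23 mod 185 = 3. x_0 is neither 1 nor 184, so continue squaring. x_1 = 3^2 mod 185 = 9. x_2 = 9^2 mod 185 = 81. Reached i = s−1 = 2 without hitting −1: 102 is a Miller–Rabin witness and 185 is composite.
The smallest witness among the given bases is 102.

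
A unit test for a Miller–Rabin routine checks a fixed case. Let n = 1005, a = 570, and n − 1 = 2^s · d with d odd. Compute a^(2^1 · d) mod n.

n − 1 = 1004 = 2^2 · 251, so s = 2 and d = 251.
x_0 = 570^251 mod 1005 = 420.
x_1 = 420^2 mod 1005 = 525.

525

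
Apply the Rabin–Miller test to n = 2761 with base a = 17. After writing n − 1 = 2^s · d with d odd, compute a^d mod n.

2573

n − 1 = 2760 = 2^3 · 345, so s = 3 and d = 345.
By repeated squaring, 17^345 ≡ 2573 (mod 2761).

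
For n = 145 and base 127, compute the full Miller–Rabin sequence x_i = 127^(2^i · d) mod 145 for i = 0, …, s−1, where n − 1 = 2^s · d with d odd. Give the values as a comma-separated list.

2, 4, 16, 111

n − 1 = 144 = 2^4 · 9, so s = 4 and d = 9.
x_0 = 127^9 mod 145 = 2.
x_1 = 2^2 mod 145 = 4.
x_2 = 4^2 mod 145 = 16.
x_3 = 16^2 mod 145 = 111.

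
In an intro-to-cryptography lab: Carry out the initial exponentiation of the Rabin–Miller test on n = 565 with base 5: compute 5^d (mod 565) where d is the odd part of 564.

n − 1 = 564 = 2^2 · 141, so s = 2 and d = 141.
Repeated squaring mod 565: 5^1 ≡ 5, 5^2 ≡ 25, 5^4 ≡ 60, 5^8 ≡ 210, 5^16 ≡ 30, 5^32 ≡ 335, 5^64 ≡ 355, 5^128 ≡ 30.
141 = 128 + 8 + 4 + 1, so 5^141 ≡ 30·210·60·5 ≡ 75 (mod 565).

75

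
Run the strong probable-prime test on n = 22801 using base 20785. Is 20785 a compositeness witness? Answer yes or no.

n − 1 = 22800 = 2^4 · 1425, so s = 4 and d = 1425.
By repeated squaring, 20785^1425 ≡ 22500 (mod 22801).
x_0 = 20785^1425 mod 22801 = 22500.
x_0 is neither 1 nor 22800, so continue squaring.
x_1 = 22500^2 mod 22801 = 22198.
x_2 = 22198^2 mod 22801 = 21594.
x_3 = 21594^2 mod 22801 = 20386.
Reached i = s−1 = 3 without hitting −1: 20785 is a Miller–Rabin witness and 22801 is composite.

yes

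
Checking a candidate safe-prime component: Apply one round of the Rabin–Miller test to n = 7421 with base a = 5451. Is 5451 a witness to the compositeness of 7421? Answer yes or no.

n − 1 = 7420 = 2^2 · 1855, so s = 2 and d = 1855.
Repeated squaring mod 7421: 5451^1 ≡ 5451, 5451^2 ≡ 7138, 5451^4 ≡ 5879, 5451^8 ≡ 3044, 5451^16 ≡ 4528, 5451^32 ≡ 5982, 5451^64 ≡ 262, 5451^128 ≡ 1855, 5451^256 ≡ 5102, 5451^512 ≡ 4957, 5451^1024 ≡ 918.
1855 = 1024 + 512 + 256 + 32 + 16 + 8 + 4 + 2 + 1, so 5451^1855 ≡ 918·4957·5102·5982·4528·3044·5879·7138·5451 ≡ 3681 (mod 7421).
x_0 = 5451^1855 mod 7421 = 3681.
x_0 is neither 1 nor 7420, so continue squaring.
x_1 = 3681^2 mod 7421 = 6436.
Reached i = s−1 = 1 without hitting −1: 5451 is a Miller–Rabin witness and 7421 is composite.

yes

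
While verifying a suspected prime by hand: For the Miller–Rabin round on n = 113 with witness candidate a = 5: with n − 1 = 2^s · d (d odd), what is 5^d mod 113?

42

n − 1 = 112 = 2^4 · 7, so s = 4 and d = 7.
Repeated squaring mod 113: 5^1 ≡ 5, 5^2 ≡ 25, 5^4 ≡ 60.
7 = 4 + 2 + 1, so 5^7 ≡ 60·25·5 ≡ 42 (mod 113).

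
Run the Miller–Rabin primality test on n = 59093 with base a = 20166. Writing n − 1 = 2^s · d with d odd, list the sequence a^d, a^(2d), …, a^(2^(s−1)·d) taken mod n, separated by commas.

5128, 59092

n − 1 = 59092 = 2^2 · 14773, so s = 2 and d = 14773.
x_0 = 20166^14773 mod 59093 = 5128.
x_1 = 5128^2 mod 59093 = 59092.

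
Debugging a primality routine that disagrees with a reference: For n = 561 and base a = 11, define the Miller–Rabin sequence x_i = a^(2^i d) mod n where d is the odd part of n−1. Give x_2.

319

n − 1 = 560 = 2^4 · 35, so s = 4 and d = 35.
x_0 = 11^35 mod 561 = 209.
x_1 = 209^2 mod 561 = 484.
x_2 = 484^2 mod 561 = 319.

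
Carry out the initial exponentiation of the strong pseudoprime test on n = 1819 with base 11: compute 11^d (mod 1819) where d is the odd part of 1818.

1180

n − 1 = 1818 = 2^1 · 909, so s = 1 and d = 909.
11^909 mod 1819 = 1180.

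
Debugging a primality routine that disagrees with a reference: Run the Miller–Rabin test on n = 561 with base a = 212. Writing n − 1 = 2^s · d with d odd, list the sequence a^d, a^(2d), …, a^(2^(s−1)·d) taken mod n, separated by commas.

n − 1 = 560 = 2^4 · 35, so s = 4 and d = 35.
x_0 = 212^35 mod 561 = 155.
x_1 = 155^2 mod 561 = 463.
x_2 = 463^2 mod 561 = 67.
x_3 = 67^2 mod 561 = 1.

155, 463, 67, 1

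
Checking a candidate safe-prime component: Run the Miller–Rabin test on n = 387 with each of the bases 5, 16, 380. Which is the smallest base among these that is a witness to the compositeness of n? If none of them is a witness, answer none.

5

n − 1 = 386 = 2^1 · 193, so s = 1 and d = 193.
Base 5: x_0 = 5^193 mod 387 = 149. x_0 ∉ {1, 386} and s = 1, so 5 is a Miller–Rabin witness and 387 is composite.
Base 16: x_0 = 16^193 mod 387 = 133. x_0 ∉ {1, 386} and s = 1, so 16 is a Miller–Rabin witness and 387 is composite.
Base 380: x_0 = 380^193 mod 387 = 380. x_0 ∉ {1, 386} and s = 1, so 380 is a Miller–Rabin witness and 387 is composite.
The smallest witness among the given bases is 5.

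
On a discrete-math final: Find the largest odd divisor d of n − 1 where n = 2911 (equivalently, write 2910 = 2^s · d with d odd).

Halving: 2910 → 1455; 1455 is odd.
So 2910 = 2^1 · 1455.

1455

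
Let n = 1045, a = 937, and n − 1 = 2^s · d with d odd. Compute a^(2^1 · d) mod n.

n − 1 = 1044 = 2^2 · 261, so s = 2 and d = 261.
x_0 = 937^261 mod 1045 = 552.
x_1 = 552^2 mod 1045 = 609.

609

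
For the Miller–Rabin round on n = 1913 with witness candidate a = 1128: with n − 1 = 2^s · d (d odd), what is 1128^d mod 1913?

712

n − 1 = 1912 = 2^3 · 239, so s = 3 and d = 239.
By repeated squaring, 1128^239 ≡ 712 (mod 1913).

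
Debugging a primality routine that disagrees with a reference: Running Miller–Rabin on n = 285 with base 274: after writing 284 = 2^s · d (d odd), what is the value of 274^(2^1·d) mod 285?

106

n − 1 = 284 = 2^2 · 71, so s = 2 and d = 71.
x_0 = 274^71 mod 285 = 259.
x_1 = 259^2 mod 285 = 106.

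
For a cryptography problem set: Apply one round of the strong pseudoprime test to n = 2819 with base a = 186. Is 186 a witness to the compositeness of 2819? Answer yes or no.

no

n − 1 = 2818 = 2^1 · 1409, so s = 1 and d = 1409.
x_0 = 186^1409 mod 2819 = 2818.
x_0 = 2818 ≡ −1, so 186 is not a witness.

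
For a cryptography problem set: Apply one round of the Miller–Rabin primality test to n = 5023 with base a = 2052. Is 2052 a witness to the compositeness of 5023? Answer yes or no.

n − 1 = 5022 = 2^1 · 2511, so s = 1 and d = 2511.
x_0 = 2052^2511 mod 5023 = 1.
x_0 = 1, so 2052 is not a witness.

no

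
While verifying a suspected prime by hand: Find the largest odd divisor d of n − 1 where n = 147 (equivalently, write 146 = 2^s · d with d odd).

Halving: 146 → 73; 73 is odd.
So 146 = 2^1 · 73.

73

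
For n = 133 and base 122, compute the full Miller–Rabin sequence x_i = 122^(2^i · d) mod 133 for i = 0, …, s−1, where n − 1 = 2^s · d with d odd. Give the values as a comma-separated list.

132, 1

n − 1 = 132 = 2^2 · 33, so s = 2 and d = 33.
x_0 = 122^33 mod 133 = 132.
x_1 = 132^2 mod 133 = 1.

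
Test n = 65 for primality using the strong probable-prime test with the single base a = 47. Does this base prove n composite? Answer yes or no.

no

n − 1 = 64 = 2^6 · 1, so s = 6 and d = 1.
x_0 = 47^1 mod 65 = 47.
x_0 is neither 1 nor 64, so continue squaring.
x_1 = 47^2 mod 65 = 64.
x_1 ≡ −1, so 47 is not a witness.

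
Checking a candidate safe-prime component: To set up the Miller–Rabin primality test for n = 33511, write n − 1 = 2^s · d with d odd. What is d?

Halving: 33510 → 16755; 16755 is odd.
So 33510 = 2^1 · 16755.

16755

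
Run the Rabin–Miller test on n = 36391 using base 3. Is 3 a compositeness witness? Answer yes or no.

n − 1 = 36390 = 2^1 · 18195, so s = 1 and d = 18195.
Repeated squaring mod 36391: 3^1 ≡ 3, 3^2 ≡ 9, 3^4 ≡ 81, 3^8 ≡ 6561, 3^16 ≡ 32559, 3^32 ≡ 18651, 3^64 ≡ 34623, 3^128 ≡ 32589, 3^256 ≡ 7977, 3^512 ≡ 21061, 3^1024 ≡ 32213, 3^2048 ≡ 24395, 3^4096 ≡ 14002, 3^8192 ≡ 17687, 3^16384 ≡ 12933.
18195 = 16384 + 1024 + 512 + 256 + 16 + 2 + 1, so 3^18195 ≡ 12933·32213·21061·7977·32559·9·3 ≡ 10355 (mod 36391).
x_0 = 3^18195 mod 36391 = 10355.
x_0 ∉ {1, 36390} and s = 1, so 3 is a Miller–Rabin witness and 36391 is composite.

yes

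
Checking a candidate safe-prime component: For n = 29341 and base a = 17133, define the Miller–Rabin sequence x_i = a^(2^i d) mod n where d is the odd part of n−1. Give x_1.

n − 1 = 29340 = 2^2 · 7335, so s = 2 and d = 7335.
x_0 = 17133^7335 mod 29341 = 12882.
x_1 = 12882^2 mod 29341 = 22569.

22569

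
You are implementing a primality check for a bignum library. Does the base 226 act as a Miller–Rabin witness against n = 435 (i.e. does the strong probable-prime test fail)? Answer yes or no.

no

n − 1 = 434 = 2^1 · 217, so s = 1 and d = 217.
x_0 = 226^217 mod 435 = 1.
x_0 = 1, so 226 is not a witness.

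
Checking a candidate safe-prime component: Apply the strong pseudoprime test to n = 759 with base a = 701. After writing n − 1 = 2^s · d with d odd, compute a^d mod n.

557

n − 1 = 758 = 2^1 · 379, so s = 1 and d = 379.
Repeated squaring mod 759: 701^1 ≡ 701, 701^2 ≡ 328, 701^4 ≡ 565, 701^8 ≡ 445, 701^16 ≡ 685, 701^32 ≡ 163, 701^64 ≡ 4, 701^128 ≡ 16, 701^256 ≡ 256.
379 = 256 + 64 + 32 + 16 + 8 + 2 + 1, so 701^379 ≡ 256·4·163·685·445·328·701 ≡ 557 (mod 759).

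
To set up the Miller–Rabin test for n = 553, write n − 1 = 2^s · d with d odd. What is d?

69

Halving: 552 → 276 → 138 → 69; 69 is odd.
So 552 = 2^3 · 69.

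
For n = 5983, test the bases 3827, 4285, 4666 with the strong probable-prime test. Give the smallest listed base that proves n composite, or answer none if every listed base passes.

n − 1 = 5982 = 2^1 · 2991, so s = 1 and d = 2991.
Base 3827: x_0 = 3827^2991 mod 5983 = 752. x_0 ∉ {1, 5982} and s = 1, so 3827 is a Miller–Rabin witness and 5983 is composite.
Base 4285: x_0 = 4285^2991 mod 5983 = 5491. x_0 ∉ {1, 5982} and s = 1, so 4285 is a Miller–Rabin witness and 5983 is composite.
Base 4666: x_0 = 4666^2991 mod 5983 = 5317. x_0 ∉ {1, 5982} and s = 1, so 4666 is a Miller–Rabin witness and 5983 is composite.
The smallest witness among the given bases is 3827.

3827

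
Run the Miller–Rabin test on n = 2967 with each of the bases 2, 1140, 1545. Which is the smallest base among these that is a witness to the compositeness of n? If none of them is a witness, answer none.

n − 1 = 2966 = 2^1 · 1483, so s = 1 and d = 1483.
Base 2: x_0 = 2^1483 mod 2967 = 581. x_0 ∉ {1, 2966} and s = 1, so 2 is a Miller–Rabin witness and 2967 is composite.
Base 1140: x_0 = 1140^1483 mod 2967 = 2625. x_0 ∉ {1, 2966} and s = 1, so 1140 is a Miller–Rabin witness and 2967 is composite.
Base 1545: x_0 = 1545^1483 mod 2967 = 1278. x_0 ∉ {1, 2966} and s = 1, so 1545 is a Miller–Rabin witness and 2967 is composite.
The smallest witness among the given bases is 2.

2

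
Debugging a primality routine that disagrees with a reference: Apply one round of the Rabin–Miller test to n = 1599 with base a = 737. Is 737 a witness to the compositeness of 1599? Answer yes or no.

n − 1 = 1598 = 2^1 · 799, so s = 1 and d = 799.
x_0 = 737^799 mod 1599 = 737.
x_0 ∉ {1, 1598} and s = 1, so 737 is a Miller–Rabin witness and 1599 is composite.

yes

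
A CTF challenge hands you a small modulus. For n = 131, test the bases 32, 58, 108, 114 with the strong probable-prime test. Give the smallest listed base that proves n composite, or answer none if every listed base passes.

none

n − 1 = 130 = 2^1 · 65, so s = 1 and d = 65.
Base 32: x_0 = 32^65 mod 131 = 130. x_0 = 130 ≡ −1, so 32 is not a witness.
Base 58: x_0 = 58^65 mod 131 = 1. x_0 = 1, so 58 is not a witness.
Base 108: x_0 = 108^65 mod 131 = 1. x_0 = 1, so 108 is not a witness.
Base 114: x_0 = 114^65 mod 131 = 1. x_0 = 1, so 114 is not a witness.
No listed base is a witness for 131.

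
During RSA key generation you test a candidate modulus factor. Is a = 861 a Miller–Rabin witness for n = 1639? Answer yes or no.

n − 1 = 1638 = 2^1 · 819, so s = 1 and d = 819.
x_0 = 861^819 mod 1639 = 202.
x_0 ∉ {1, 1638} and s = 1, so 861 is a Miller–Rabin witness and 1639 is composite.

yes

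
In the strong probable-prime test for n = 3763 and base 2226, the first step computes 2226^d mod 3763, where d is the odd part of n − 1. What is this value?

n − 1 = 3762 = 2^1 · 1881, so s = 1 and d = 1881.
Repeated squaring mod 3763: 2226^1 ≡ 2226, 2226^2 ≡ 2968, 2226^4 ≡ 3604, 2226^8 ≡ 2703, 2226^16 ≡ 2226, 2226^32 ≡ 2968, 2226^64 ≡ 3604, 2226^128 ≡ 2703, 2226^256 ≡ 2226, 2226^512 ≡ 2968, 2226^1024 ≡ 3604.
1881 = 1024 + 512 + 256 + 64 + 16 + 8 + 1, so 2226^1881 ≡ 3604·2968·2226·3604·2226·2703·2226 ≡ 2226 (mod 3763).

2226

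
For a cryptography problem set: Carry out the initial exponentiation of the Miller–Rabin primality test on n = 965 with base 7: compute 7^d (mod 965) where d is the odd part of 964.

n − 1 = 964 = 2^2 · 241, so s = 2 and d = 241.
7^241 mod 965 = 7.

7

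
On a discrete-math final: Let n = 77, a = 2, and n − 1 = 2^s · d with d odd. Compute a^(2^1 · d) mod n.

n − 1 = 76 = 2^2 · 19, so s = 2 and d = 19.
x_0 = 2^19 mod 77 = 72.
x_1 = 72^2 mod 77 = 25.

25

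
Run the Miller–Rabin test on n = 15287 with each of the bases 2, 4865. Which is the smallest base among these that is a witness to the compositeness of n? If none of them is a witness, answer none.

n − 1 = 15286 = 2^1 · 7643, so s = 1 and d = 7643.
Base 2: x_0 = 2^7643 mod 15287 = 1. x_0 = 1, so 2 is not a witness.
Base 4865: x_0 = 4865^7643 mod 15287 = 1. x_0 = 1, so 4865 is not a witness.
No listed base is a witness for 15287.

none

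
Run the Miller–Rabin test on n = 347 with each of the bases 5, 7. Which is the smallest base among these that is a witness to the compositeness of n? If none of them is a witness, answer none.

none

n − 1 = 346 = 2^1 · 173, so s = 1 and d = 173.
Base 5: x_0 = 5^173 mod 347 = 346. x_0 = 346 ≡ −1, so 5 is not a witness.
Base 7: x_0 = 7^173 mod 347 = 346. x_0 = 346 ≡ −1, so 7 is not a witness.
No listed base is a witness for 347.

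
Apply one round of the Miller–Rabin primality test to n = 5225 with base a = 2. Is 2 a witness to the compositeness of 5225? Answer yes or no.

yes

n − 1 = 5224 = 2^3 · 653, so s = 3 and d = 653.
x_0 = 2^653 mod 5225 = 2692.
x_0 is neither 1 nor 5224, so continue squaring.
x_1 = 2692^2 mod 5225 = 5014.
x_2 = 5014^2 mod 5225 = 2721.
Reached i = s−1 = 2 without hitting −1: 2 is a Miller–Rabin witness and 5225 is composite.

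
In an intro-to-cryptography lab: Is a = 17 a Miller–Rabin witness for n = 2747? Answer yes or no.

yes

n − 1 = 2746 = 2^1 · 1373, so s = 1 and d = 1373.
x_0 = 17^1373 mod 2747 = 391.
x_0 ∉ {1, 2746} and s = 1, so 17 is a Miller–Rabin witness and 2747 is composite.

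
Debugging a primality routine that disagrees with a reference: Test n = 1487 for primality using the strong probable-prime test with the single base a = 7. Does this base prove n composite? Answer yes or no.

no

n − 1 = 1486 = 2^1 · 743, so s = 1 and d = 743.
By repeated squaring, 7^743 ≡ 1 (mod 1487).
x_0 = 7^743 mod 1487 = 1.
x_0 = 1, so 7 is not a witness.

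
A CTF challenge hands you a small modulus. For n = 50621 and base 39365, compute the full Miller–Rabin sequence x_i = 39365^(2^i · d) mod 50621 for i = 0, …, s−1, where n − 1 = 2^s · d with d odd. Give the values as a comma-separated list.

12159, 27961

n − 1 = 50620 = 2^2 · 12655, so s = 2 and d = 12655.
x_0 = 39365^12655 mod 50621 = 12159.
x_1 = 12159^2 mod 50621 = 27961.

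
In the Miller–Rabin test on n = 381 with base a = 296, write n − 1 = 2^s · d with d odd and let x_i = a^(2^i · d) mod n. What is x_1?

n − 1 = 380 = 2^2 · 95, so s = 2 and d = 95.
x_0 = 296^95 mod 381 = 140.
x_1 = 140^2 mod 381 = 169.

169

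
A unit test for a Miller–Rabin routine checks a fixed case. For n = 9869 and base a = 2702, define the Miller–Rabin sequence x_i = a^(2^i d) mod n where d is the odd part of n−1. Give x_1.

9674

n − 1 = 9868 = 2^2 · 2467, so s = 2 and d = 2467.
x_0 = 2702^2467 mod 9869 = 2521.
x_1 = 2521^2 mod 9869 = 9674.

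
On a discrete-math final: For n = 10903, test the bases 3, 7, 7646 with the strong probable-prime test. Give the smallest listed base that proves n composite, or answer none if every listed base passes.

n − 1 = 10902 = 2^1 · 5451, so s = 1 and d = 5451.
Base 3: x_0 = 3^5451 mod 10903 = 10902. x_0 = 10902 ≡ −1, so 3 is not a witness.
Base 7: x_0 = 7^5451 mod 10903 = 10902. x_0 = 10902 ≡ −1, so 7 is not a witness.
Base 7646: x_0 = 7646^5451 mod 10903 = 10902. x_0 = 10902 ≡ −1, so 7646 is not a witness.
No listed base is a witness for 10903.

none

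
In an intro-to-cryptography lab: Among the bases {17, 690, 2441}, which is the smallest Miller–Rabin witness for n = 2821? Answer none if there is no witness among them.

none

n − 1 = 2820 = 2^2 · 705, so s = 2 and d = 705.
Base 17: x_0 = 17^705 mod 2821 = 2820. x_0 = 2820 ≡ −1, so 17 is not a witness.
Base 690: x_0 = 690^705 mod 2821 = 1. x_0 = 1, so 690 is not a witness.
Base 2441: x_0 = 2441^705 mod 2821 = 2820. x_0 = 2820 ≡ −1, so 2441 is not a witness.
No listed base is a witness for 2821.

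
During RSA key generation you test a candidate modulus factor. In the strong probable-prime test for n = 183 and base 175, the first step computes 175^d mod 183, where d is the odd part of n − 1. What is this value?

n − 1 = 182 = 2^1 · 91, so s = 1 and d = 91.
Repeated squaring mod 183: 175^1 ≡ 175, 175^2 ≡ 64, 175^4 ≡ 70, 175^8 ≡ 142, 175^16 ≡ 34, 175^32 ≡ 58, 175^64 ≡ 70.
91 = 64 + 16 + 8 + 2 + 1, so 175^91 ≡ 70·34·142·64·175 ≡ 130 (mod 183).

130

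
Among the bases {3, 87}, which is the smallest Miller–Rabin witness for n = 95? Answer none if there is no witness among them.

3

n − 1 = 94 = 2^1 · 47, so s = 1 and d = 47.
Base 3: x_0 = 3^47 mod 95 = 67. x_0 ∉ {1, 94} and s = 1, so 3 is a Miller–Rabin witness and 95 is composite.
Base 87: x_0 = 87^47 mod 95 = 83. x_0 ∉ {1, 94} and s = 1, so 87 is a Miller–Rabin witness and 95 is composite.
The smallest witness among the given bases is 3.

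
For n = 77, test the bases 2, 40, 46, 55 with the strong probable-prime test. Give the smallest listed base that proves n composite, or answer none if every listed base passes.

2

n − 1 = 76 = 2^2 · 19, so s = 2 and d = 19.
Base 2: x_0 = 2^19 mod 77 = 72. x_0 is neither 1 nor 76, so continue squaring. x_1 = 72^2 mod 77 = 25. Reached i = s−1 = 1 without hitting −1: 2 is a Miller–Rabin witness and 77 is composite.
Base 40: x_0 = 40^19 mod 77 = 19. x_0 is neither 1 nor 76, so continue squaring. x_1 = 19^2 mod 77 = 53. Reached i = s−1 = 1 without hitting −1: 40 is a Miller–Rabin witness and 77 is composite.
Base 46: x_0 = 46^19 mod 77 = 39. x_0 is neither 1 nor 76, so continue squaring. x_1 = 39^2 mod 77 = 58. Reached i = s−1 = 1 without hitting −1: 46 is a Miller–Rabin witness and 77 is composite.
Base 55: x_0 = 55^19 mod 77 = 55. x_0 is neither 1 nor 76, so continue squaring. x_1 = 55^2 mod 77 = 22. Reached i = s−1 = 1 without hitting −1: 55 is a Miller–Rabin witness and 77 is composite.
The smallest witness among the given bases is 2.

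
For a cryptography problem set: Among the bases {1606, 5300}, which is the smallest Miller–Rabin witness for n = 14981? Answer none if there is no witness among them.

5300

n − 1 = 14980 = 2^2 · 3745, so s = 2 and d = 3745.
Base 1606: x_0 = 1606^3745 mod 14981 = 14980. x_0 = 14980 ≡ −1, so 1606 is not a witness.
Base 5300: x_0 = 5300^3745 mod 14981 = 212. x_0 is neither 1 nor 14980, so continue squaring. x_1 = 212^2 mod 14981 = 1. x_1 = 1 but x_0 ≠ ±1, a nontrivial square root of 1 — 5300 is a witness and 14981 is composite.
The smallest witness among the given bases is 5300.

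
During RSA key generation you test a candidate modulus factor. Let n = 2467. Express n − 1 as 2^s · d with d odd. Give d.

Halving: 2466 → 1233; 1233 is odd.
So 2466 = 2^1 · 1233.

1233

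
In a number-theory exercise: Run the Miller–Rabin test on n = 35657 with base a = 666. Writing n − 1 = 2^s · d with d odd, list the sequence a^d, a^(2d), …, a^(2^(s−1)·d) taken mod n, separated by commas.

9389, 9217, 18115

n − 1 = 35656 = 2^3 · 4457, so s = 3 and d = 4457.
x_0 = 666^4457 mod 35657 = 9389.
x_1 = 9389^2 mod 35657 = 9217.
x_2 = 9217^2 mod 35657 = 18115.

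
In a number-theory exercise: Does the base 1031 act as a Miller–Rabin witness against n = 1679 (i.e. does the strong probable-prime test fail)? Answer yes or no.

n − 1 = 1678 = 2^1 · 839, so s = 1 and d = 839.
x_0 = 1031^839 mod 1679 = 649.
x_0 ∉ {1, 1678} and s = 1, so 1031 is a Miller–Rabin witness and 1679 is composite.

yes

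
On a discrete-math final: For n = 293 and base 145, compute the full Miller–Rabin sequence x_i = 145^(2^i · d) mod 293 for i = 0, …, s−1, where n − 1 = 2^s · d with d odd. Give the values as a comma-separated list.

n − 1 = 292 = 2^2 · 73, so s = 2 and d = 73.
x_0 = 145^73 mod 293 = 292.
x_1 = 292^2 mod 293 = 1.

292, 1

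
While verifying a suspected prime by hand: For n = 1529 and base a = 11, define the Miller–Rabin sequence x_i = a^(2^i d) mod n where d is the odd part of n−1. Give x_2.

n − 1 = 1528 = 2^3 · 191, so s = 3 and d = 191.
x_0 = 11^191 mod 1529 = 220.
x_1 = 220^2 mod 1529 = 1001.
x_2 = 1001^2 mod 1529 = 506.

506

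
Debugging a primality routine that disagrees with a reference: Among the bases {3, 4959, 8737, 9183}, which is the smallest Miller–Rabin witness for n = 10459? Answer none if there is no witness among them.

none

n − 1 = 10458 = 2^1 · 5229, so s = 1 and d = 5229.
Base 3: x_0 = 3^5229 mod 10459 = 10458. x_0 = 10458 ≡ −1, so 3 is not a witness.
Base 4959: x_0 = 4959^5229 mod 10459 = 1. x_0 = 1, so 4959 is not a witness.
Base 8737: x_0 = 8737^5229 mod 10459 = 1. x_0 = 1, so 8737 is not a witness.
Base 9183: x_0 = 9183^5229 mod 10459 = 10458. x_0 = 10458 ≡ −1, so 9183 is not a witness.
No listed base is a witness for 10459.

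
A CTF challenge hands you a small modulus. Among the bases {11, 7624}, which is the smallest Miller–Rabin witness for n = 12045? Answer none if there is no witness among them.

11

n − 1 = 12044 = 2^2 · 3011, so s = 2 and d = 3011.
Base 11: x_0 = 11^3011 mod 12045 = 10571. x_0 is neither 1 nor 12044, so continue squaring. x_1 = 10571^2 mod 12045 = 4576. Reached i = s−1 = 1 without hitting −1: 11 is a Miller–Rabin witness and 12045 is composite.
Base 7624: x_0 = 7624^3011 mod 12045 = 4654. x_0 is neither 1 nor 12044, so continue squaring. x_1 = 4654^2 mod 12045 = 2806. Reached i = s−1 = 1 without hitting −1: 7624 is a Miller–Rabin witness and 12045 is composite.
The smallest witness among the given bases is 11.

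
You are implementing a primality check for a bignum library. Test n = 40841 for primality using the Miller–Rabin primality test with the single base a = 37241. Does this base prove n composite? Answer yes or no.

no

n − 1 = 40840 = 2^3 · 5105, so s = 3 and d = 5105.
x_0 = 37241^5105 mod 40841 = 14090.
x_0 is neither 1 nor 40840, so continue squaring.
x_1 = 14090^2 mod 40841 = 40840.
x_1 ≡ −1, so 37241 is not a witness.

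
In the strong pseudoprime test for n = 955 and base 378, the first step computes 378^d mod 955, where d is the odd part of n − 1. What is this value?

748

n − 1 = 954 = 2^1 · 477, so s = 1 and d = 477.
378^477 mod 955 = 748.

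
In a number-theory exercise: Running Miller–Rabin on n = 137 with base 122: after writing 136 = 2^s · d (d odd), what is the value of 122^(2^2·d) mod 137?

n − 1 = 136 = 2^3 · 17, so s = 3 and d = 17.
x_0 = 122^17 mod 137 = 1.
x_1 = 1^2 mod 137 = 1.
x_2 = 1^2 mod 137 = 1.

1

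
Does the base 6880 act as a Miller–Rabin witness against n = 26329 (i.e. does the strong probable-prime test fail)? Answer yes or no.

n − 1 = 26328 = 2^3 · 3291, so s = 3 and d = 3291.
x_0 = 6880^3291 mod 26329 = 15450.
x_0 is neither 1 nor 26328, so continue squaring.
x_1 = 15450^2 mod 26329 = 3786.
x_2 = 3786^2 mod 26329 = 10820.
Reached i = s−1 = 2 without hitting −1: 6880 is a Miller–Rabin witness and 26329 is composite.

yes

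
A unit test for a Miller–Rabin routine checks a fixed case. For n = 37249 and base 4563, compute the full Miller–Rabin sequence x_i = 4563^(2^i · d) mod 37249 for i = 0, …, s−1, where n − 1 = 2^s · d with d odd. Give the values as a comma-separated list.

15803, 17513, 34152, 18416, 34160, 6177, 12353

n − 1 = 37248 = 2^7 · 291, so s = 7 and d = 291.
x_0 = 4563^291 mod 37249 = 15803.
x_1 = 15803^2 mod 37249 = 17513.
x_2 = 17513^2 mod 37249 = 34152.
x_3 = 34152^2 mod 37249 = 18416.
x_4 = 18416^2 mod 37249 = 34160.
x_5 = 34160^2 mod 37249 = 6177.
x_6 = 6177^2 mod 37249 = 12353.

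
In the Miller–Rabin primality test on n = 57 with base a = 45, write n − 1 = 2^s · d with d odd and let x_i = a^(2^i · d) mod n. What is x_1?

n − 1 = 56 = 2^3 · 7, so s = 3 and d = 7.
Repeated squaring mod 57: 45^1 ≡ 45, 45^2 ≡ 30, 45^4 ≡ 45.
7 = 4 + 2 + 1, so 45^7 ≡ 45·30·45 ≡ 45 (mod 57).
x_0 = 45.
x_1 = 45^2 mod 57 = 30.

30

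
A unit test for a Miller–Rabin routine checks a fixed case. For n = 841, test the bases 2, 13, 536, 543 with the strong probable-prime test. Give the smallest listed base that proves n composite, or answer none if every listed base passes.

2

n − 1 = 840 = 2^3 · 105, so s = 3 and d = 105.
Base 2: x_0 = 2^105 mod 841 = 336. x_0 is neither 1 nor 840, so continue squaring. x_1 = 336^2 mod 841 = 202. x_2 = 202^2 mod 841 = 436. Reached i = s−1 = 2 without hitting −1: 2 is a Miller–Rabin witness and 841 is composite.
Base 13: x_0 = 13^105 mod 841 = 753. x_0 is neither 1 nor 840, so continue squaring. x_1 = 753^2 mod 841 = 175. x_2 = 175^2 mod 841 = 349. Reached i = s−1 = 2 without hitting −1: 13 is a Miller–Rabin witness and 841 is composite.
Base 536: x_0 = 536^105 mod 841 = 75. x_0 is neither 1 nor 840, so continue squaring. x_1 = 75^2 mod 841 = 579. x_2 = 579^2 mod 841 = 523. Reached i = s−1 = 2 without hitting −1: 536 is a Miller–Rabin witness and 841 is composite.
Base 543: x_0 = 543^105 mod 841 = 829. x_0 is neither 1 nor 840, so continue squaring. x_1 = 829^2 mod 841 = 144. x_2 = 144^2 mod 841 = 552. Reached i = s−1 = 2 without hitting −1: 543 is a Miller–Rabin witness and 841 is composite.
The smallest witness among the given bases is 2.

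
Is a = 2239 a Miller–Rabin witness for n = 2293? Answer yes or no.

n − 1 = 2292 = 2^2 · 573, so s = 2 and d = 573.
Repeated squaring mod 2293: 2239^1 ≡ 2239, 2239^2 ≡ 623, 2239^4 ≡ 612, 2239^8 ≡ 785, 2239^16 ≡ 1701, 2239^32 ≡ 1928, 2239^64 ≡ 231, 2239^128 ≡ 622, 2239^256 ≡ 1660, 2239^512 ≡ 1707.
573 = 512 + 32 + 16 + 8 + 4 + 1, so 2239^573 ≡ 1707·1928·1701·785·612·2239 ≡ 1693 (mod 2293).
x_0 = 2239^573 mod 2293 = 1693.
x_0 is neither 1 nor 2292, so continue squaring.
x_1 = 1693^2 mod 2293 = 2292.
x_1 ≡ −1, so 2239 is not a witness.

no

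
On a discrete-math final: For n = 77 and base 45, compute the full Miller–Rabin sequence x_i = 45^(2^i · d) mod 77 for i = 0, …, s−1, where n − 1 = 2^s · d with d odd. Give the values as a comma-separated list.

n − 1 = 76 = 2^2 · 19, so s = 2 and d = 19.
x_0 = 45^19 mod 77 = 45.
x_1 = 45^2 mod 77 = 23.

45, 23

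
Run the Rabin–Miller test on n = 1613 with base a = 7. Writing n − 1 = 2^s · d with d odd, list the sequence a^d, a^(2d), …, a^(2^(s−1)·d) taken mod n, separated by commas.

1486, 1612

n − 1 = 1612 = 2^2 · 403, so s = 2 and d = 403.
x_0 = 7^403 mod 1613 = 1486.
x_1 = 1486^2 mod 1613 = 1612.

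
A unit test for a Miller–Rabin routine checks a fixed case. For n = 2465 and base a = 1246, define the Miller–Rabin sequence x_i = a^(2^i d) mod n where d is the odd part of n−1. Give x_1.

2321

n − 1 = 2464 = 2^5 · 77, so s = 5 and d = 77.
x_0 = 1246^77 mod 2465 = 666.
x_1 = 666^2 mod 2465 = 2321.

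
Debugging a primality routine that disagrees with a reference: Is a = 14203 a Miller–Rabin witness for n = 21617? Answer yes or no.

n − 1 = 21616 = 2^4 · 1351, so s = 4 and d = 1351.
x_0 = 14203^1351 mod 21617 = 1461.
x_0 is neither 1 nor 21616, so continue squaring.
x_1 = 1461^2 mod 21617 = 16055.
x_2 = 16055^2 mod 21617 = 1917.
x_3 = 1917^2 mod 21617 = 21616.
x_3 ≡ −1, so 14203 is not a witness.

no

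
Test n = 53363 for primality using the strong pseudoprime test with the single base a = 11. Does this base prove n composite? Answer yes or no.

n − 1 = 53362 = 2^1 · 26681, so s = 1 and d = 26681.
x_0 = 11^26681 mod 53363 = 9696.
x_0 ∉ {1, 53362} and s = 1, so 11 is a Miller–Rabin witness and 53363 is composite.

yes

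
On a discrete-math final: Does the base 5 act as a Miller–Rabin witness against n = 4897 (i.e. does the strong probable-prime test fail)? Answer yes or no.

n − 1 = 4896 = 2^5 · 153, so s = 5 and d = 153.
x_0 = 5^153 mod 4897 = 163.
x_0 is neither 1 nor 4896, so continue squaring.
x_1 = 163^2 mod 4897 = 2084.
x_2 = 2084^2 mod 4897 = 4314.
x_3 = 4314^2 mod 4897 = 1996.
x_4 = 1996^2 mod 4897 = 2755.
Reached i = s−1 = 4 without hitting −1: 5 is a Miller–Rabin witness and 4897 is composite.

yes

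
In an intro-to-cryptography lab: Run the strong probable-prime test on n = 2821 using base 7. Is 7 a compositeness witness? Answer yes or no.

n − 1 = 2820 = 2^2 · 705, so s = 2 and d = 705.
x_0 = 7^705 mod 2821 = 931.
x_0 is neither 1 nor 2820, so continue squaring.
x_1 = 931^2 mod 2821 = 714.
Reached i = s−1 = 1 without hitting −1: 7 is a Miller–Rabin witness and 2821 is composite.

yes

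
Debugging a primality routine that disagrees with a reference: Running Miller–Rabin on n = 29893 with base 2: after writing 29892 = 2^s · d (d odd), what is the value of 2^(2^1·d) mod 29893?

5742

n − 1 = 29892 = 2^2 · 7473, so s = 2 and d = 7473.
Repeated squaring mod 29893: 2^1 ≡ 2, 2^2 ≡ 4, 2^4 ≡ 16, 2^8 ≡ 256, 2^16 ≡ 5750, 2^32 ≡ 842, 2^64 ≡ 21425, 2^128 ≡ 23610, 2^256 ≡ 17329, 2^512 ≡ 19056, 2^1024 ≡ 20865, 2^2048 ≡ 16466, 2^4096 ≡ 29539.
7473 = 4096 + 2048 + 1024 + 256 + 32 + 16 + 1, so 2^7473 ≡ 29539·16466·20865·17329·842·5750·2 ≡ 8525 (mod 29893).
x_0 = 8525.
x_1 = 8525^2 mod 29893 = 5742.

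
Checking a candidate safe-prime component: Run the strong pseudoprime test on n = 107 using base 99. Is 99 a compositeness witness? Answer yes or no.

no

n − 1 = 106 = 2^1 · 53, so s = 1 and d = 53.
x_0 = 99^53 mod 107 = 1.
x_0 = 1, so 99 is not a witness.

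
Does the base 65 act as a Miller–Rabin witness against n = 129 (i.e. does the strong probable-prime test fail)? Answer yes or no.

n − 1 = 128 = 2^7 · 1, so s = 7 and d = 1.
x_0 = 65^1 mod 129 = 65.
x_0 is neither 1 nor 128, so continue squaring.
x_1 = 65^2 mod 129 = 97.
x_2 = 97^2 mod 129 = 121.
x_3 = 121^2 mod 129 = 64.
x_4 = 64^2 mod 129 = 97.
x_5 = 97^2 mod 129 = 121.
x_6 = 121^2 mod 129 = 64.
Reached i = s−1 = 6 without hitting −1: 65 is a Miller–Rabin witness and 129 is composite.

yes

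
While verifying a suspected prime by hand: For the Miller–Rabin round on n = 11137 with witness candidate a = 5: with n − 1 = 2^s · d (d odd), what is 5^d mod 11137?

1028

n − 1 = 11136 = 2^7 · 87, so s = 7 and d = 87.
5^87 mod 11137 = 1028.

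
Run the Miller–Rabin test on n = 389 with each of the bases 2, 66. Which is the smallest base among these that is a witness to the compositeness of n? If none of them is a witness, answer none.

none

n − 1 = 388 = 2^2 · 97, so s = 2 and d = 97.
Base 2: x_0 = 2^97 mod 389 = 115. x_0 is neither 1 nor 388, so continue squaring. x_1 = 115^2 mod 389 = 388. x_1 ≡ −1, so 2 is not a witness.
Base 66: x_0 = 66^97 mod 389 = 1. x_0 = 1, so 66 is not a witness.
No listed base is a witness for 389.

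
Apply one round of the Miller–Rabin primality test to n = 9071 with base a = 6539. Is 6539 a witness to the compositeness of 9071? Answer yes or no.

n − 1 = 9070 = 2^1 · 4535, so s = 1 and d = 4535.
Repeated squaring mod 9071: 6539^1 ≡ 6539, 6539^2 ≡ 6898, 6539^4 ≡ 5009, 6539^8 ≡ 8766, 6539^16 ≡ 2315, 6539^32 ≡ 7335, 6539^64 ≡ 2124, 6539^128 ≡ 3089, 6539^256 ≡ 8300, 6539^512 ≡ 4826, 6539^1024 ≡ 5019, 6539^2048 ≡ 194, 6539^4096 ≡ 1352.
4535 = 4096 + 256 + 128 + 32 + 16 + 4 + 2 + 1, so 6539^4535 ≡ 1352·8300·3089·7335·2315·5009·6898·6539 ≡ 121 (mod 9071).
x_0 = 6539^4535 mod 9071 = 121.
x_0 ∉ {1, 9070} and s = 1, so 6539 is a Miller–Rabin witness and 9071 is composite.

yes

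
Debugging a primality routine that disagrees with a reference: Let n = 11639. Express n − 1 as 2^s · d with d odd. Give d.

5819

Halving: 11638 → 5819; 5819 is odd.
So 11638 = 2^1 · 5819.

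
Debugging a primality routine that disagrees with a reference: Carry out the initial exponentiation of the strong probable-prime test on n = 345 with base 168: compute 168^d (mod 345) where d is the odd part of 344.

n − 1 = 344 = 2^3 · 43, so s = 3 and d = 43.
Repeated squaring mod 345: 168^1 ≡ 168, 168^2 ≡ 279, 168^4 ≡ 216, 168^8 ≡ 81, 168^16 ≡ 6, 168^32 ≡ 36.
43 = 32 + 8 + 2 + 1, so 168^43 ≡ 36·81·279·168 ≡ 102 (mod 345).

102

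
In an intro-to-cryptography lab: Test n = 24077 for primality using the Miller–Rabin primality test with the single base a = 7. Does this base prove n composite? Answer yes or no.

n − 1 = 24076 = 2^2 · 6019, so s = 2 and d = 6019.
Repeated squaring mod 24077: 7^1 ≡ 7, 7^2 ≡ 49, 7^4 ≡ 2401, 7^8 ≡ 10398, 7^16 ≡ 12674, 7^32 ≡ 12609, 7^64 ≡ 6450, 7^128 ≡ 21521, 7^256 ≡ 8269, 7^512 ≡ 21758, 7^1024 ≡ 8590, 7^2048 ≡ 16172, 7^4096 ≡ 9210.
6019 = 4096 + 1024 + 512 + 256 + 128 + 2 + 1, so 7^6019 ≡ 9210·8590·21758·8269·21521·49·7 ≡ 24076 (mod 24077).
x_0 = 7^6019 mod 24077 = 24076.
x_0 = 24076 ≡ −1, so 7 is not a witness.

no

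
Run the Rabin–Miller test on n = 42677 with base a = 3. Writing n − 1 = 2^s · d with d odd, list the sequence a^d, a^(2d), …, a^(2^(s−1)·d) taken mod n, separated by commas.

9019, 42676

n − 1 = 42676 = 2^2 · 10669, so s = 2 and d = 10669.
x_0 = 3^10669 mod 42677 = 9019.
x_1 = 9019^2 mod 42677 = 42676.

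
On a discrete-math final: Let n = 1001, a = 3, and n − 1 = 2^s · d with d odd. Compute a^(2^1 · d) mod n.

991

n − 1 = 1000 = 2^3 · 125, so s = 3 and d = 125.
x_0 = 3^125 mod 1001 = 243.
x_1 = 243^2 mod 1001 = 991.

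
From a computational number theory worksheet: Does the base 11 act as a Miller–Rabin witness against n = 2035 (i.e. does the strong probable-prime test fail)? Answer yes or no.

yes

n − 1 = 2034 = 2^1 · 1017, so s = 1 and d = 1017.
x_0 = 11^1017 mod 2035 = 1331.
x_0 ∉ {1, 2034} and s = 1, so 11 is a Miller–Rabin witness and 2035 is composite.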